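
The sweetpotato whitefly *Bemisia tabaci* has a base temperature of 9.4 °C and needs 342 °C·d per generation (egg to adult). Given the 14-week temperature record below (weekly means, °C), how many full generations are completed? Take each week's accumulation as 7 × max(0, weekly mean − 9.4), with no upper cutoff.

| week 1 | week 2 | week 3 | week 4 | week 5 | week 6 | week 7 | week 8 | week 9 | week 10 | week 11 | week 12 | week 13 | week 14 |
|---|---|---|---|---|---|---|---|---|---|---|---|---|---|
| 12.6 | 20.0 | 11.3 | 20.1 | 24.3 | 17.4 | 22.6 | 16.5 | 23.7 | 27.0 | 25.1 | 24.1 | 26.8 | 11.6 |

3 generations

Weekly DD (7 × max(0, T̄ − 9.4)): 22.4, 74.2, 13.3, 74.9, 104.3, 56.0, 92.4, 49.7, 100.1, 123.2, 109.9, 102.9, 121.8, 15.4.
Season total = 1060.5 DD.
Complete generations = ⌊1060.5 / 342⌋ = 3.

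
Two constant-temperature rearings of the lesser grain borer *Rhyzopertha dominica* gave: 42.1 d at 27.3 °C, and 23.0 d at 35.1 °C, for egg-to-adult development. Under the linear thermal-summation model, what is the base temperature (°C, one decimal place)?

17.9 °C

Under the model K = D·(T − T_b), so D₁·(T₁ − T_b) = D₂·(T₂ − T_b).
42.1·(27.3 − T_b) = 23.0·(35.1 − T_b)
T_b = (42.1·27.3 − 23.0·35.1) / (42.1 − 23.0) = 342.03 / 19.1 = 17.907 °C ≈ 17.9 °C.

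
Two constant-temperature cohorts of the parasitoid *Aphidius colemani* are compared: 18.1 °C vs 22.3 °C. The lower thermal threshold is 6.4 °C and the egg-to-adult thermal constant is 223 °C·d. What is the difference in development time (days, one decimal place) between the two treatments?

5.0 days

At 18.1 °C: 223 / (18.1 − 6.4) = 223 / 11.7 = 19.060 d.
At 22.3 °C: 223 / (22.3 − 6.4) = 223 / 15.9 = 14.025 d.
Difference = |19.060 − 14.025| = 5.035 ≈ 5.0 days.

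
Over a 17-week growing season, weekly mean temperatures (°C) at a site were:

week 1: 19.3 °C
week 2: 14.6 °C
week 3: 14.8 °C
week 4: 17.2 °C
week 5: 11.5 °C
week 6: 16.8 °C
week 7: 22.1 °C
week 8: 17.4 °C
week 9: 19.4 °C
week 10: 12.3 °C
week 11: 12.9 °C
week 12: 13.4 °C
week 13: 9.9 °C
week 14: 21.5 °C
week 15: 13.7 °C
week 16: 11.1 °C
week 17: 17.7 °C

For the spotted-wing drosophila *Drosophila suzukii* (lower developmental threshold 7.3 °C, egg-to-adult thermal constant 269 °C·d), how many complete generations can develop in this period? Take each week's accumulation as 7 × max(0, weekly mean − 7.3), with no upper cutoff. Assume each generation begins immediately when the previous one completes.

Weekly DD (7 × max(0, T̄ − 7.3)): 84.0, 51.1, 52.5, 69.3, 29.4, 66.5, 103.6, 70.7, 84.7, 35.0, 39.2, 42.7, 18.2, 99.4, 44.8, 26.6, 72.8.
Season total = 990.5 DD.
Complete generations = ⌊990.5 / 269⌋ = 3.

3 generations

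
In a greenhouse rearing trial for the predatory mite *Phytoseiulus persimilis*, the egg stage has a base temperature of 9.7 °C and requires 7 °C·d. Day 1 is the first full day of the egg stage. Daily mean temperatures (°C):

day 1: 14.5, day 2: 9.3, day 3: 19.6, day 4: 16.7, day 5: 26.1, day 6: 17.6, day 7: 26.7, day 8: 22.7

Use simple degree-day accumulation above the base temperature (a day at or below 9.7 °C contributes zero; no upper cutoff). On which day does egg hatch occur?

Daily DD above 9.7 °C: 4.8, 0.0, 9.9, 7.0, 16.4, 7.9, 17.0, 13.0.
Cumulative: 4.8, 4.8, 14.7, 21.7, 38.1, 46.0, 63.0, 76.0.
The total first reaches 7 DD on day 3.

day 3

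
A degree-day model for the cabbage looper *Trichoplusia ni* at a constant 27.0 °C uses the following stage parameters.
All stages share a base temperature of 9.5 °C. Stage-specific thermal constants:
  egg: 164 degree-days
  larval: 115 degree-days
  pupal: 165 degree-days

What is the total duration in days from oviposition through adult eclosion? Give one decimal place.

25.4 days

Daily accumulation at 27.0 °C = 27.0 − 9.5 = 17.5 DD/day.
Total K = 164 + 115 + 165 = 444 DD.
Total duration = 444 / 17.5 = 25.371 ≈ 25.4 days.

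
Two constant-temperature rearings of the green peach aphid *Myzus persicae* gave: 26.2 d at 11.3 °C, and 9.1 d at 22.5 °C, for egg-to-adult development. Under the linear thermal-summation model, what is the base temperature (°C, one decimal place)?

Under the model K = D·(T − T_b), so D₁·(T₁ − T_b) = D₂·(T₂ − T_b).
26.2·(11.3 − T_b) = 9.1·(22.5 − T_b)
T_b = (26.2·11.3 − 9.1·22.5) / (26.2 − 9.1) = 91.31 / 17.1 = 5.340 °C ≈ 5.3 °C.

5.3 °C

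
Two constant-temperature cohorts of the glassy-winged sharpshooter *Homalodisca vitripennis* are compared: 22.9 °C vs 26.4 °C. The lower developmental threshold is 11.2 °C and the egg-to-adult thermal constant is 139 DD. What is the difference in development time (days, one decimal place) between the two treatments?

2.7 days

At 22.9 °C: 139 / (22.9 − 11.2) = 139 / 11.7 = 11.880 d.
At 26.4 °C: 139 / (26.4 − 11.2) = 139 / 15.2 = 9.145 d.
Difference = |11.880 − 9.145| = 2.736 ≈ 2.7 days.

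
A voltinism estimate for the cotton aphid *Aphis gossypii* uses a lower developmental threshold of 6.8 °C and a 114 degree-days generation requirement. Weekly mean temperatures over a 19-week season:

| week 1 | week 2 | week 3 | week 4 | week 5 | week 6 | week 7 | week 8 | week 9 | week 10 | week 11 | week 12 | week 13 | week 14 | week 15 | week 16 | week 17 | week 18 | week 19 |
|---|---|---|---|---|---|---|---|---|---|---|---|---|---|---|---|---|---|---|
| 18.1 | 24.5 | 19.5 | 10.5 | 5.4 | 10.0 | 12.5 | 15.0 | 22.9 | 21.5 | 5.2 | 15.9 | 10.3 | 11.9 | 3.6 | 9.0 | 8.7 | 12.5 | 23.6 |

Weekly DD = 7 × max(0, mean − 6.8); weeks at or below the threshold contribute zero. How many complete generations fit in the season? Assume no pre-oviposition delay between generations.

Weekly DD (7 × max(0, T̄ − 6.8)): 79.1, 123.9, 88.9, 25.9, 0.0, 22.4, 39.9, 57.4, 112.7, 102.9, 0.0, 63.7, 24.5, 35.7, 0.0, 15.4, 13.3, 39.9, 117.6.
Season total = 963.2 DD.
Complete generations = ⌊963.2 / 114⌋ = 8.

8 generations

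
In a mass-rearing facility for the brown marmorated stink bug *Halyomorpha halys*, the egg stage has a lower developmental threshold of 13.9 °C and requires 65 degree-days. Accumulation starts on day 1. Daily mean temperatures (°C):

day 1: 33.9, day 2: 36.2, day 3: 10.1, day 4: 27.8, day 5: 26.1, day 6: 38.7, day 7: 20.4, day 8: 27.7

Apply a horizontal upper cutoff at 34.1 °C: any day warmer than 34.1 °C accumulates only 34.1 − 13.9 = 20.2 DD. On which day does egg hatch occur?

day 5

Daily DD above 13.9 °C (capped at 20.2): 20.0, 20.2, 0.0, 13.9, 12.2, 20.2, 6.5, 13.8.
Cumulative: 20.0, 40.2, 40.2, 54.1, 66.3, 86.5, 93.0, 106.8.
The total first reaches 65 DD on day 5.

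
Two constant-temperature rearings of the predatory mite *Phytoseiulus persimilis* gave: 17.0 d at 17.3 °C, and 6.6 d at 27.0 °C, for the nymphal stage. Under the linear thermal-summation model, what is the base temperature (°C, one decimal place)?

Equal thermal constants: D₁(T₁ − T_b) = D₂(T₂ − T_b).
17.0·(17.3 − T_b) = 6.6·(27.0 − T_b)
T_b = (17.0·17.3 − 6.6·27.0) / (17.0 − 6.6) = 115.90 / 10.4 = 11.144 °C ≈ 11.1 °C.

11.1 °C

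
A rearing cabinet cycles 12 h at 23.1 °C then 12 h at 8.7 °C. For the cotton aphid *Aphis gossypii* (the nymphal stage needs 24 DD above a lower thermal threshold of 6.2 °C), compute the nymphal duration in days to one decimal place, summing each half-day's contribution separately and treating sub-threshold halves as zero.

Day half: max(0, 23.1 − 6.2) × 0.5 = 16.9 × 0.5 = 8.45 DD.
Night half: max(0, 8.7 − 6.2) × 0.5 = 2.5 × 0.5 = 1.25 DD.
Per 24 h: 9.70 DD/day.
Duration = 24 / 9.70 = 2.474 ≈ 2.5 days.

2.5 days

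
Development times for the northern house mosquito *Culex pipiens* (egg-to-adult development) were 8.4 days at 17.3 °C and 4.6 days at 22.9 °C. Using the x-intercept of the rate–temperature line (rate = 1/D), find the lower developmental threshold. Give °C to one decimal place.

Linear rate model ⇒ the product D·(T − T_b) is constant across temperatures.
8.4·(17.3 − T_b) = 4.6·(22.9 − T_b)
T_b = (8.4·17.3 − 4.6·22.9) / (8.4 − 4.6) = 39.98 / 3.8 = 10.521 °C ≈ 10.5 °C.

10.5 °C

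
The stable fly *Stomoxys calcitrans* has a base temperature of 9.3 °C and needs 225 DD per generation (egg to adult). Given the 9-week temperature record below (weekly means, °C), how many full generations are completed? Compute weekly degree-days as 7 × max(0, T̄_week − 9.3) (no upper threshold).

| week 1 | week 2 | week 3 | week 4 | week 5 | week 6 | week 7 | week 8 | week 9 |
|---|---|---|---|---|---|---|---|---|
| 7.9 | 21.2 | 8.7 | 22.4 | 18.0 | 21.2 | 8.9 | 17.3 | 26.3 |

Weekly DD (7 × max(0, T̄ − 9.3)): 0.0, 83.3, 0.0, 91.7, 60.9, 83.3, 0.0, 56.0, 119.0.
Season total = 494.2 DD.
Complete generations = ⌊494.2 / 225⌋ = 2.

2 generations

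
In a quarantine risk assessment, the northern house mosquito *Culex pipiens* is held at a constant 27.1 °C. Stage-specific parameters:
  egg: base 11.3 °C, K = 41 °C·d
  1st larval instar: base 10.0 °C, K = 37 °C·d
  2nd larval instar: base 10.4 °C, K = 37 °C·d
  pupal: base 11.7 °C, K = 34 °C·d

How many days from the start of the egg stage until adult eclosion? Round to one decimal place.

9.2 days

egg: 41 / (27.1 − 11.3) = 41 / 15.8 = 2.595 d.
1st larval instar: 37 / (27.1 − 10.0) = 37 / 17.1 = 2.164 d.
2nd larval instar: 37 / (27.1 − 10.4) = 37 / 16.7 = 2.216 d.
pupal: 34 / (27.1 − 11.7) = 34 / 15.4 = 2.208 d.
Sum = 9.182 ≈ 9.2 days.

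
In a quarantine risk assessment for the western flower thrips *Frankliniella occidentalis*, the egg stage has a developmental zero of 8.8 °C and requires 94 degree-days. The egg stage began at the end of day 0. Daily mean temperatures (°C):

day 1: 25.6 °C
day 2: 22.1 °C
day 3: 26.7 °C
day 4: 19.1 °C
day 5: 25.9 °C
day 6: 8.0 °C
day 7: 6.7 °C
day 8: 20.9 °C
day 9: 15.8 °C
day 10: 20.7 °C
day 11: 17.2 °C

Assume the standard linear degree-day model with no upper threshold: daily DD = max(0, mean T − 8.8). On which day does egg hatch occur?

day 9

Daily DD above 8.8 °C: 16.8, 13.3, 17.9, 10.3, 17.1, 0.0, 0.0, 12.1, 7.0, 11.9, 8.4.
Cumulative: 16.8, 30.1, 48.0, 58.3, 75.4, 75.4, 75.4, 87.5, 94.5, 106.4, 114.8.
The total first reaches 94 DD on day 9.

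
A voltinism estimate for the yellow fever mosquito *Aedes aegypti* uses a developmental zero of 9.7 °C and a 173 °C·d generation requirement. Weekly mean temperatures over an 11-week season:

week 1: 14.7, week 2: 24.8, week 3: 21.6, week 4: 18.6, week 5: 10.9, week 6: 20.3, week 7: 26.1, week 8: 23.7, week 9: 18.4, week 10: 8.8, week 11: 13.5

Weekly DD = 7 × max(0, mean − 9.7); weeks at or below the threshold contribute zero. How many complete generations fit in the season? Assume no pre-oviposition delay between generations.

Weekly DD (7 × max(0, T̄ − 9.7)): 35.0, 105.7, 83.3, 62.3, 8.4, 74.2, 114.8, 98.0, 60.9, 0.0, 26.6.
Season total = 669.2 DD.
Complete generations = ⌊669.2 / 173⌋ = 3.

3 generations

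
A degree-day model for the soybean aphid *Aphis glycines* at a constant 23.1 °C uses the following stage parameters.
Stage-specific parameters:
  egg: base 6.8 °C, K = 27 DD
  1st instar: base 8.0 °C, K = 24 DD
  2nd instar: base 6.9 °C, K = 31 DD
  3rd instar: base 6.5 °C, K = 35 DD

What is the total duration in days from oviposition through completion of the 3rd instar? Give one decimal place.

egg: 27 / (23.1 − 6.8) = 27 / 16.3 = 1.656 d.
1st instar: 24 / (23.1 − 8.0) = 24 / 15.1 = 1.589 d.
2nd instar: 31 / (23.1 − 6.9) = 31 / 16.2 = 1.914 d.
3rd instar: 35 / (23.1 − 6.5) = 35 / 16.6 = 2.108 d.
Sum = 7.268 ≈ 7.3 days.

7.3 days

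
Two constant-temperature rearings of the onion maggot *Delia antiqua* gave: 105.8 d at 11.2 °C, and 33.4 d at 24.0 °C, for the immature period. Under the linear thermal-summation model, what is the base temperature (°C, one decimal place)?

Linear rate model ⇒ the product D·(T − T_b) is constant across temperatures.
105.8·(11.2 − T_b) = 33.4·(24.0 − T_b)
T_b = (105.8·11.2 − 33.4·24.0) / (105.8 − 33.4) = 383.36 / 72.4 = 5.295 °C ≈ 5.3 °C.

5.3 °C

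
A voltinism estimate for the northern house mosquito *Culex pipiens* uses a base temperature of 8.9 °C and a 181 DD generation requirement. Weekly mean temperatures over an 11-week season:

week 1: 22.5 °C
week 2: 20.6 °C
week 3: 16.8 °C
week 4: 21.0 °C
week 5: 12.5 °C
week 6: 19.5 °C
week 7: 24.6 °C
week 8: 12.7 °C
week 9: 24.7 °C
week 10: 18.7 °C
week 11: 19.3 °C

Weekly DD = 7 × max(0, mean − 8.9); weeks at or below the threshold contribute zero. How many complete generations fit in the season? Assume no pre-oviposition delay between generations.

4 generations

Weekly DD (7 × max(0, T̄ − 8.9)): 95.2, 81.9, 55.3, 84.7, 25.2, 74.2, 109.9, 26.6, 110.6, 68.6, 72.8.
Season total = 805.0 DD.
Complete generations = ⌊805.0 / 181⌋ = 4.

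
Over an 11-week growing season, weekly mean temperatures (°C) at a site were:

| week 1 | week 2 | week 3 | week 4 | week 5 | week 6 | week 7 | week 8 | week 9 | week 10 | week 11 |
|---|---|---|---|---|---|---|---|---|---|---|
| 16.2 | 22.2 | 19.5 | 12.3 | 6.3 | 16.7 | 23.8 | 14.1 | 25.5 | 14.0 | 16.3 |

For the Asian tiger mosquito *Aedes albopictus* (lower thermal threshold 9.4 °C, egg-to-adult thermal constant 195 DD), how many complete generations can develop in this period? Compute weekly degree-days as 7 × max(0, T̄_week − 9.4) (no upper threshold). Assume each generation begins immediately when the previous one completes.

Weekly DD (7 × max(0, T̄ − 9.4)): 47.6, 89.6, 70.7, 20.3, 0.0, 51.1, 100.8, 32.9, 112.7, 32.2, 48.3.
Season total = 606.2 DD.
Complete generations = ⌊606.2 / 195⌋ = 3.

3 generations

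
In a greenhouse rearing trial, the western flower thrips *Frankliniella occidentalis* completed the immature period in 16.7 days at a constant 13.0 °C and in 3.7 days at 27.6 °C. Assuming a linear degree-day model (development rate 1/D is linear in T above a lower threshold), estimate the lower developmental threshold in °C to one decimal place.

8.8 °C

Equal thermal constants: D₁(T₁ − T_b) = D₂(T₂ − T_b).
16.7·(13.0 − T_b) = 3.7·(27.6 − T_b)
T_b = (16.7·13.0 − 3.7·27.6) / (16.7 − 3.7) = 114.98 / 13.0 = 8.845 °C ≈ 8.8 °C.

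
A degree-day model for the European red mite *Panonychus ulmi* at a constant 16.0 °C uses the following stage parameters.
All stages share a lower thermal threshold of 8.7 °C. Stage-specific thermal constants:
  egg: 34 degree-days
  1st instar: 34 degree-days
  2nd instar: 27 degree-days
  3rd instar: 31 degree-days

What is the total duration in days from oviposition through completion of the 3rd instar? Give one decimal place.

17.3 days

Daily accumulation at 16.0 °C = 16.0 − 8.7 = 7.3 DD/day.
Total K = 34 + 34 + 27 + 31 = 126 DD.
Total duration = 126 / 7.3 = 17.260 ≈ 17.3 days.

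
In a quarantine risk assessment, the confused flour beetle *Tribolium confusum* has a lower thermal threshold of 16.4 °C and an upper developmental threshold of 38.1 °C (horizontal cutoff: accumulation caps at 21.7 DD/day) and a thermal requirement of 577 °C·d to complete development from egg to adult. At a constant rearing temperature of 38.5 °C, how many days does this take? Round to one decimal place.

Temperature 38.5 °C exceeds the upper threshold, so daily accumulation caps at 38.1 − 16.4 = 21.7 DD/day.
Duration = 577 / 21.7 = 26.590 ≈ 26.6 days.

26.6 days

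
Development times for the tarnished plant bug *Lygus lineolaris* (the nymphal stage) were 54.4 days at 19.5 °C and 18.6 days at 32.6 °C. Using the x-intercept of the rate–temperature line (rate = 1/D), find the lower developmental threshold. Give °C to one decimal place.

12.7 °C

Linear rate model ⇒ the product D·(T − T_b) is constant across temperatures.
54.4·(19.5 − T_b) = 18.6·(32.6 − T_b)
T_b = (54.4·19.5 − 18.6·32.6) / (54.4 − 18.6) = 454.44 / 35.8 = 12.694 °C ≈ 12.7 °C.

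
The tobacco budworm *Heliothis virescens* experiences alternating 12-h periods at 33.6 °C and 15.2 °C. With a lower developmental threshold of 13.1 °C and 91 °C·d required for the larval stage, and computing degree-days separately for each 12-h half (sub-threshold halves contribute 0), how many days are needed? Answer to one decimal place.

Day half: max(0, 33.6 − 13.1) × 0.5 = 20.5 × 0.5 = 10.25 DD.
Night half: max(0, 15.2 − 13.1) × 0.5 = 2.1 × 0.5 = 1.05 DD.
Per 24 h: 11.30 DD/day.
Duration = 91 / 11.30 = 8.053 ≈ 8.1 days.

8.1 days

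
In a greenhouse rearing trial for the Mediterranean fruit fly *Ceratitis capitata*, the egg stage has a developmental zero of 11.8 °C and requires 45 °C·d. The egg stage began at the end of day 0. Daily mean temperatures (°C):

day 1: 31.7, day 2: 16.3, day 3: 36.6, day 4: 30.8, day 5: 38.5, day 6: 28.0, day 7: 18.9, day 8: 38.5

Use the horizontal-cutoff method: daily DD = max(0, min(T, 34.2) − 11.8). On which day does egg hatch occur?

day 3

Daily DD above 11.8 °C (capped at 22.4): 19.9, 4.5, 22.4, 19.0, 22.4, 16.2, 7.1, 22.4.
Cumulative: 19.9, 24.4, 46.8, 65.8, 88.2, 104.4, 111.5, 133.9.
The total first reaches 45 DD on day 3.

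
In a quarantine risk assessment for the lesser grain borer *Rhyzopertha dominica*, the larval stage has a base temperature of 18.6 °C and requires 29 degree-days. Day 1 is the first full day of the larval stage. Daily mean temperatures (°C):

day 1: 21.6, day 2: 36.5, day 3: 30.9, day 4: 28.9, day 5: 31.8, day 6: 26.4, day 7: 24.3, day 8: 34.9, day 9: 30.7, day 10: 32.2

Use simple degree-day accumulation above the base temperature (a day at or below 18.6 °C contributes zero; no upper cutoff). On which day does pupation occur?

day 3

Daily DD above 18.6 °C: 3.0, 17.9, 12.3, 10.3, 13.2, 7.8, 5.7, 16.3, 12.1, 13.6.
Cumulative: 3.0, 20.9, 33.2, 43.5, 56.7, 64.5, 70.2, 86.5, 98.6, 112.2.
The total first reaches 29 DD on day 3.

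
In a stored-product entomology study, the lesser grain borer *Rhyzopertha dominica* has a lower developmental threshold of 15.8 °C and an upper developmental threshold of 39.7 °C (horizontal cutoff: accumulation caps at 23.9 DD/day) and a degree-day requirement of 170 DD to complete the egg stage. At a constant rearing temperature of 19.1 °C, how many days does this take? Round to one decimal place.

51.5 days

Daily accumulation = 19.1 − 15.8 = 3.3 DD/day.
Duration = 170 / 3.3 = 51.515 ≈ 51.5 days.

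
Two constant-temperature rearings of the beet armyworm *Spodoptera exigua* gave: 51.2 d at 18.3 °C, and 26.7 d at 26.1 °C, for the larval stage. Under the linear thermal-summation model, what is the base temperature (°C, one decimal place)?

Under the model K = D·(T − T_b), so D₁·(T₁ − T_b) = D₂·(T₂ − T_b).
51.2·(18.3 − T_b) = 26.7·(26.1 − T_b)
T_b = (51.2·18.3 − 26.7·26.1) / (51.2 − 26.7) = 240.09 / 24.5 = 9.800 °C ≈ 9.8 °C.

9.8 °C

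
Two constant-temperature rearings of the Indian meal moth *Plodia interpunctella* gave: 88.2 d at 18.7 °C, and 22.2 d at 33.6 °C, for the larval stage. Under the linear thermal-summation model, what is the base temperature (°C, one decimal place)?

Under the model K = D·(T − T_b), so D₁·(T₁ − T_b) = D₂·(T₂ − T_b).
88.2·(18.7 − T_b) = 22.2·(33.6 − T_b)
T_b = (88.2·18.7 − 22.2·33.6) / (88.2 − 22.2) = 903.42 / 66.0 = 13.688 °C ≈ 13.7 °C.

13.7 °C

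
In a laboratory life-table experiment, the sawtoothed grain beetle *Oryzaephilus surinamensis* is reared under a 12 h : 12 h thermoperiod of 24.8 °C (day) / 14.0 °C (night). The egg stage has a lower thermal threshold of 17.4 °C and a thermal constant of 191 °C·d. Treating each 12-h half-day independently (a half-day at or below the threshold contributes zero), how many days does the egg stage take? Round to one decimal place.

51.6 days

Day half: max(0, 24.8 − 17.4) × 0.5 = 7.4 × 0.5 = 3.70 DD.
Night half: max(0, 14.0 − 17.4) × 0.5 = 0.0 × 0.5 = 0.00 DD.
Per 24 h: 3.70 DD/day.
Duration = 191 / 3.70 = 51.622 ≈ 51.6 days.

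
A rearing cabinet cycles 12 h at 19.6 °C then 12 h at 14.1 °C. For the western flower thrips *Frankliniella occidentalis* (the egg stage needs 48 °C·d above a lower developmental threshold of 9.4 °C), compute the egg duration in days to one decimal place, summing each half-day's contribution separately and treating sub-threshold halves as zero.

6.4 days

Day half: max(0, 19.6 − 9.4) × 0.5 = 10.2 × 0.5 = 5.10 DD.
Night half: max(0, 14.1 − 9.4) × 0.5 = 4.7 × 0.5 = 2.35 DD.
Per 24 h: 7.45 DD/day.
Duration = 48 / 7.45 = 6.443 ≈ 6.4 days.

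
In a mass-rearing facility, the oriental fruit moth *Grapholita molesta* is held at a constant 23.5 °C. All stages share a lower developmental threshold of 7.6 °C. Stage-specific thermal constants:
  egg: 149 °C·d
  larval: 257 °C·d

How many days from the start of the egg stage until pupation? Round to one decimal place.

25.5 days

Daily accumulation at 23.5 °C = 23.5 − 7.6 = 15.9 DD/day.
Total K = 149 + 257 = 406 DD.
Total duration = 406 / 15.9 = 25.535 ≈ 25.5 days.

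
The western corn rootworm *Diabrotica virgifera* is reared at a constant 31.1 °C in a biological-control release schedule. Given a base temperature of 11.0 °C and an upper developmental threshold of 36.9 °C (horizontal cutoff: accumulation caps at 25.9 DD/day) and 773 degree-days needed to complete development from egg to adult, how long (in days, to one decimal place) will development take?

Daily accumulation = 31.1 − 11.0 = 20.1 DD/day.
Duration = 773 / 20.1 = 38.458 ≈ 38.5 days.

38.5 days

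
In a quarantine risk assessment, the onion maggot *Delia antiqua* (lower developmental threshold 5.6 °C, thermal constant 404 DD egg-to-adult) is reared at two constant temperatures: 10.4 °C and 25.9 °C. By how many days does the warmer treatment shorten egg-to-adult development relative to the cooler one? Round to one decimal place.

At 10.4 °C: 404 / (10.4 − 5.6) = 404 / 4.8 = 84.167 d.
At 25.9 °C: 404 / (25.9 − 5.6) = 404 / 20.3 = 19.901 d.
Difference = |84.167 − 19.901| = 64.265 ≈ 64.3 days.

64.3 days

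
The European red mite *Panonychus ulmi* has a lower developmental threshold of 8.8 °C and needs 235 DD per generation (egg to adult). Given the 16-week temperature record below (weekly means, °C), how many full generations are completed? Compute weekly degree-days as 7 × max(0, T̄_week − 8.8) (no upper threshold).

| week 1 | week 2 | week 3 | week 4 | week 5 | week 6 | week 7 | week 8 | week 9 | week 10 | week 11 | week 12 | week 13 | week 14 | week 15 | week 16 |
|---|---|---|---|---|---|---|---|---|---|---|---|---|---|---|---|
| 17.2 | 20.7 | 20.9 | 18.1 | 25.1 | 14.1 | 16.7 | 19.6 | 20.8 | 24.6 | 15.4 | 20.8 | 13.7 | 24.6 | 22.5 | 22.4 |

Weekly DD (7 × max(0, T̄ − 8.8)): 58.8, 83.3, 84.7, 65.1, 114.1, 37.1, 55.3, 75.6, 84.0, 110.6, 46.2, 84.0, 34.3, 110.6, 95.9, 95.2.
Season total = 1234.8 DD.
Complete generations = ⌊1234.8 / 235⌋ = 5.

5 generations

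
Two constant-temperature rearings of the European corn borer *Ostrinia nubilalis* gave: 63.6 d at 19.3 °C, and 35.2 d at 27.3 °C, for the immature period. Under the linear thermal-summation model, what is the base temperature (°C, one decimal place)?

Linear rate model ⇒ the product D·(T − T_b) is constant across temperatures.
63.6·(19.3 − T_b) = 35.2·(27.3 − T_b)
T_b = (63.6·19.3 − 35.2·27.3) / (63.6 − 35.2) = 266.52 / 28.4 = 9.385 °C ≈ 9.4 °C.

9.4 °C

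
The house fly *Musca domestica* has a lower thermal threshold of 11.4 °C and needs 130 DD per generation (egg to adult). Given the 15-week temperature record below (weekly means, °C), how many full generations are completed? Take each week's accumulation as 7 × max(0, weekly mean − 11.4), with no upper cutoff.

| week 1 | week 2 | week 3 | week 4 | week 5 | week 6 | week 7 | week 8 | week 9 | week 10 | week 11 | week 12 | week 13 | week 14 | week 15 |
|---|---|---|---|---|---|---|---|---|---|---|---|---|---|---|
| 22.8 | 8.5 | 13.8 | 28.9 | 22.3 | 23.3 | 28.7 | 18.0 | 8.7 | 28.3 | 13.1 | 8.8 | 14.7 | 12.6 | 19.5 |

5 generations

Weekly DD (7 × max(0, T̄ − 11.4)): 79.8, 0.0, 16.8, 122.5, 76.3, 83.3, 121.1, 46.2, 0.0, 118.3, 11.9, 0.0, 23.1, 8.4, 56.7.
Season total = 764.4 DD.
Complete generations = ⌊764.4 / 130⌋ = 5.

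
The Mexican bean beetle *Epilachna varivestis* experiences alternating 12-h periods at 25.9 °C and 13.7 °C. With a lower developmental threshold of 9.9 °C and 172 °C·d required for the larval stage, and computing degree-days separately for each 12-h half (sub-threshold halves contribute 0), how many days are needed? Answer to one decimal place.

17.4 days

Day half: max(0, 25.9 − 9.9) × 0.5 = 16.0 × 0.5 = 8.00 DD.
Night half: max(0, 13.7 − 9.9) × 0.5 = 3.8 × 0.5 = 1.90 DD.
Per 24 h: 9.90 DD/day.
Duration = 172 / 9.90 = 17.374 ≈ 17.4 days.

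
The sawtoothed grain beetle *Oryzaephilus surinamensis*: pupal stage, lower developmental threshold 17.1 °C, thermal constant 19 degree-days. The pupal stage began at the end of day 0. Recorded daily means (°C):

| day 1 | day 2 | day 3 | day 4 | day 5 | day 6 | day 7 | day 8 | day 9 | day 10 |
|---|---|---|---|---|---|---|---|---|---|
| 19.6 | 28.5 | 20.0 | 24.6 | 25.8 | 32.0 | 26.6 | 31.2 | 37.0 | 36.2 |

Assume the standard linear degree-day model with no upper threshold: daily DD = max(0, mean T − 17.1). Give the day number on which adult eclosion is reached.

Daily DD above 17.1 °C: 2.5, 11.4, 2.9, 7.5, 8.7, 14.9, 9.5, 14.1, 19.9, 19.1.
Cumulative: 2.5, 13.9, 16.8, 24.3, 33.0, 47.9, 57.4, 71.5, 91.4, 110.5.
The total first reaches 19 DD on day 4.

day 4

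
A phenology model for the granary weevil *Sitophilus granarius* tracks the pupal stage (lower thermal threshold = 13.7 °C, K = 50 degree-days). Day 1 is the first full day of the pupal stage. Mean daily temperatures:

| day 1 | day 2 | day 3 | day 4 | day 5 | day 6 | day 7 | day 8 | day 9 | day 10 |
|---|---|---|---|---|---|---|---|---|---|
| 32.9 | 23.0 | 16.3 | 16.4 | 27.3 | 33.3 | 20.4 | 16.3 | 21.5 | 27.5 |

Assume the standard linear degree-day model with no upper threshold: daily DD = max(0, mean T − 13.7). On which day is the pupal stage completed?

day 6

Daily DD above 13.7 °C: 19.2, 9.3, 2.6, 2.7, 13.6, 19.6, 6.7, 2.6, 7.8, 13.8.
Cumulative: 19.2, 28.5, 31.1, 33.8, 47.4, 67.0, 73.7, 76.3, 84.1, 97.9.
The total first reaches 50 DD on day 6.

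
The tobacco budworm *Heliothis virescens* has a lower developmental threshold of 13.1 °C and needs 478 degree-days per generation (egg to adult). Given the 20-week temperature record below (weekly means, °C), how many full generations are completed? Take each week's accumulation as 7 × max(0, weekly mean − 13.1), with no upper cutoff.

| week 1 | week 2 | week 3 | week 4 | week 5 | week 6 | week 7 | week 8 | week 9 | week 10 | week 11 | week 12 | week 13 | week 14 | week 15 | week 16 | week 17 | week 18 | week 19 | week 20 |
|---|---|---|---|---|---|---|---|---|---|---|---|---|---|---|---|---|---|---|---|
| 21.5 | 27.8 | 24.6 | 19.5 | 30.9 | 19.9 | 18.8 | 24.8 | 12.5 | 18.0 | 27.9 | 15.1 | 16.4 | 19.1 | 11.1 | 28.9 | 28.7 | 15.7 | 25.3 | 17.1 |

Weekly DD (7 × max(0, T̄ − 13.1)): 58.8, 102.9, 80.5, 44.8, 124.6, 47.6, 39.9, 81.9, 0.0, 34.3, 103.6, 14.0, 23.1, 42.0, 0.0, 110.6, 109.2, 18.2, 85.4, 28.0.
Season total = 1149.4 DD.
Complete generations = ⌊1149.4 / 478⌋ = 2.

2 generations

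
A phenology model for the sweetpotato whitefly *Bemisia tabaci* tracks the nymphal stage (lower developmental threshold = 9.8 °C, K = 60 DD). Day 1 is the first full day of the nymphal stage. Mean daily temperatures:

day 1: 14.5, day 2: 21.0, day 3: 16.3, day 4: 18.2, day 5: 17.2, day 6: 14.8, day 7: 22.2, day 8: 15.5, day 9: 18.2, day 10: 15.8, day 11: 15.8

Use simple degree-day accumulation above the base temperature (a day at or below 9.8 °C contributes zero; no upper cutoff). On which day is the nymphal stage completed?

day 8

Daily DD above 9.8 °C: 4.7, 11.2, 6.5, 8.4, 7.4, 5.0, 12.4, 5.7, 8.4, 6.0, 6.0.
Cumulative: 4.7, 15.9, 22.4, 30.8, 38.2, 43.2, 55.6, 61.3, 69.7, 75.7, 81.7.
The total first reaches 60 DD on day 8.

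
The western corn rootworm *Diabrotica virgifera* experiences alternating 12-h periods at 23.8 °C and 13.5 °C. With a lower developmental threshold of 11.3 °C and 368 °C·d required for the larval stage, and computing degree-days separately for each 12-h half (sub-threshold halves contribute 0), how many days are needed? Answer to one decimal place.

Day half: max(0, 23.8 − 11.3) × 0.5 = 12.5 × 0.5 = 6.25 DD.
Night half: max(0, 13.5 − 11.3) × 0.5 = 2.2 × 0.5 = 1.10 DD.
Per 24 h: 7.35 DD/day.
Duration = 368 / 7.35 = 50.068 ≈ 50.1 days.

50.1 days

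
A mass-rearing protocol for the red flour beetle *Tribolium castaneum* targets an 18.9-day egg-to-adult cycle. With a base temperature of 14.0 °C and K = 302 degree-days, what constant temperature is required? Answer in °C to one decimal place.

30.0 °C

Required daily accumulation = 302 / 18.9 = 15.979 DD/day.
T = T_base + 15.979 = 14.0 + 15.979 = 29.979 ≈ 30.0 °C.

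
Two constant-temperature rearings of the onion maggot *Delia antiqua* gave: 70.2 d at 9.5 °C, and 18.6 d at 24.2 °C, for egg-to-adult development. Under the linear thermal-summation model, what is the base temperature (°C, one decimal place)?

Linear rate model ⇒ the product D·(T − T_b) is constant across temperatures.
70.2·(9.5 − T_b) = 18.6·(24.2 − T_b)
T_b = (70.2·9.5 − 18.6·24.2) / (70.2 − 18.6) = 216.78 / 51.6 = 4.201 °C ≈ 4.2 °C.

4.2 °C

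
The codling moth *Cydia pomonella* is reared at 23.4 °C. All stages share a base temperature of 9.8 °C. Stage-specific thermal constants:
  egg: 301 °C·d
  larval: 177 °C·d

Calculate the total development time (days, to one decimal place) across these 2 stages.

Daily accumulation at 23.4 °C = 23.4 − 9.8 = 13.6 DD/day.
Total K = 301 + 177 = 478 DD.
Total duration = 478 / 13.6 = 35.147 ≈ 35.1 days.

35.1 days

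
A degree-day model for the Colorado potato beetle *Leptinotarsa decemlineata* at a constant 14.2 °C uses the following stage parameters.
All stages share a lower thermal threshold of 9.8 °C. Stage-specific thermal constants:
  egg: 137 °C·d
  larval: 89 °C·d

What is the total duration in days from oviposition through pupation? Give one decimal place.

Daily accumulation at 14.2 °C = 14.2 − 9.8 = 4.4 DD/day.
Total K = 137 + 89 = 226 DD.
Total duration = 226 / 4.4 = 51.364 ≈ 51.4 days.

51.4 days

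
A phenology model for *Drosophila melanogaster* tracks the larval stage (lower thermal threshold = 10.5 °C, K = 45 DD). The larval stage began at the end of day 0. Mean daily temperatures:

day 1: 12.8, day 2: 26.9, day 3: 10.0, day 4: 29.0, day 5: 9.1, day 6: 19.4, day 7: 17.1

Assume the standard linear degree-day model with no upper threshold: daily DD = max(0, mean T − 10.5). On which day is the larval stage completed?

Daily DD above 10.5 °C: 2.3, 16.4, 0.0, 18.5, 0.0, 8.9, 6.6.
Cumulative: 2.3, 18.7, 18.7, 37.2, 37.2, 46.1, 52.7.
The total first reaches 45 DD on day 6.

day 6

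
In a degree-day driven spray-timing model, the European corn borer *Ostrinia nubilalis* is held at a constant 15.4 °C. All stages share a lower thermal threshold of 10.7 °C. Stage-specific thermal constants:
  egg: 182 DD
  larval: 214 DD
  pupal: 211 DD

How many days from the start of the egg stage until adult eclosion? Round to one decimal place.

129.1 days

Daily accumulation at 15.4 °C = 15.4 − 10.7 = 4.7 DD/day.
Total K = 182 + 214 + 211 = 607 DD.
Total duration = 607 / 4.7 = 129.149 ≈ 129.1 days.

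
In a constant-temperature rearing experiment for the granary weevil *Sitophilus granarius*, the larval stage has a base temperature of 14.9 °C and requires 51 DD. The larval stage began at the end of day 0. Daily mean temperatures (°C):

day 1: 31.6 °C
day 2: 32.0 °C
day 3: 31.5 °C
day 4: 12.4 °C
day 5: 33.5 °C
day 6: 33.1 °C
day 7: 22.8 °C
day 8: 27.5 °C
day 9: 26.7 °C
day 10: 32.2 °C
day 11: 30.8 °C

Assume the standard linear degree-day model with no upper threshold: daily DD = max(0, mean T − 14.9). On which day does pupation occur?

Daily DD above 14.9 °C: 16.7, 17.1, 16.6, 0.0, 18.6, 18.2, 7.9, 12.6, 11.8, 17.3, 15.9.
Cumulative: 16.7, 33.8, 50.4, 50.4, 69.0, 87.2, 95.1, 107.7, 119.5, 136.8, 152.7.
The total first reaches 51 DD on day 5.

day 5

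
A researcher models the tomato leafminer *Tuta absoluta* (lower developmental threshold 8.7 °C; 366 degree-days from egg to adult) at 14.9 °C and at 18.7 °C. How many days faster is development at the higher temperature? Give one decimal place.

At 14.9 °C: 366 / (14.9 − 8.7) = 366 / 6.2 = 59.032 d.
At 18.7 °C: 366 / (18.7 − 8.7) = 366 / 10.0 = 36.600 d.
Difference = |59.032 − 36.600| = 22.432 ≈ 22.4 days.

22.4 days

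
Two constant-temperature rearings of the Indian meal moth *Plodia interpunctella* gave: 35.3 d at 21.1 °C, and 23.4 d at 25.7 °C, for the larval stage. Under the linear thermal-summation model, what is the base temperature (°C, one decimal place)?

Linear rate model ⇒ the product D·(T − T_b) is constant across temperatures.
35.3·(21.1 − T_b) = 23.4·(25.7 − T_b)
T_b = (35.3·21.1 − 23.4·25.7) / (35.3 − 23.4) = 143.45 / 11.9 = 12.055 °C ≈ 12.1 °C.

12.1 °C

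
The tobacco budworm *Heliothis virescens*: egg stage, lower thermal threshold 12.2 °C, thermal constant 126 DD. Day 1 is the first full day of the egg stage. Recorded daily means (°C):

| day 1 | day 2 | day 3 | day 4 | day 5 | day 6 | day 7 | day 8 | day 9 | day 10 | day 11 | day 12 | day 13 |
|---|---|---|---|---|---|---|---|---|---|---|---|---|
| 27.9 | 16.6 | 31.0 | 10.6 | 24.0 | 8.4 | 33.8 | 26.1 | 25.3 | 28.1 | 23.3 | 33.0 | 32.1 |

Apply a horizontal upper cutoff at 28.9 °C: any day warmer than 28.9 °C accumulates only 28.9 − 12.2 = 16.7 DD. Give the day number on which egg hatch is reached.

Daily DD above 12.2 °C (capped at 16.7): 15.7, 4.4, 16.7, 0.0, 11.8, 0.0, 16.7, 13.9, 13.1, 15.9, 11.1, 16.7, 16.7.
Cumulative: 15.7, 20.1, 36.8, 36.8, 48.6, 48.6, 65.3, 79.2, 92.3, 108.2, 119.3, 136.0, 152.7.
The total first reaches 126 DD on day 12.

day 12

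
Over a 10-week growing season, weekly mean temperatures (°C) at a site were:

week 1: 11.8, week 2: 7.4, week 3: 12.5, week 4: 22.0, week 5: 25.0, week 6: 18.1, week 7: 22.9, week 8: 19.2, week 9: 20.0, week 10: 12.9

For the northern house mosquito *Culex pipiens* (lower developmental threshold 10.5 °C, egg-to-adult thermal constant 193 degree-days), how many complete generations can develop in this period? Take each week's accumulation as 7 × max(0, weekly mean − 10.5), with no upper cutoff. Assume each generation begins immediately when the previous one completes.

Weekly DD (7 × max(0, T̄ − 10.5)): 9.1, 0.0, 14.0, 80.5, 101.5, 53.2, 86.8, 60.9, 66.5, 16.8.
Season total = 489.3 DD.
Complete generations = ⌊489.3 / 193⌋ = 2.

2 generations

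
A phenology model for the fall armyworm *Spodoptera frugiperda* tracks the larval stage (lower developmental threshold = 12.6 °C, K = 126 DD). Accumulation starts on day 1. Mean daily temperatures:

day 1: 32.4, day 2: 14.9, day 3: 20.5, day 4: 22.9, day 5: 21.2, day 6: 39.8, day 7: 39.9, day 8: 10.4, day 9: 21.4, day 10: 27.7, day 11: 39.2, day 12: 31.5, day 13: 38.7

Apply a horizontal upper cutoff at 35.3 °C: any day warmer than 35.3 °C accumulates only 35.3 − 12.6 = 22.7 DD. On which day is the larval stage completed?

Daily DD above 12.6 °C (capped at 22.7): 19.8, 2.3, 7.9, 10.3, 8.6, 22.7, 22.7, 0.0, 8.8, 15.1, 22.7, 18.9, 22.7.
Cumulative: 19.8, 22.1, 30.0, 40.3, 48.9, 71.6, 94.3, 94.3, 103.1, 118.2, 140.9, 159.8, 182.5.
The total first reaches 126 DD on day 11.

day 11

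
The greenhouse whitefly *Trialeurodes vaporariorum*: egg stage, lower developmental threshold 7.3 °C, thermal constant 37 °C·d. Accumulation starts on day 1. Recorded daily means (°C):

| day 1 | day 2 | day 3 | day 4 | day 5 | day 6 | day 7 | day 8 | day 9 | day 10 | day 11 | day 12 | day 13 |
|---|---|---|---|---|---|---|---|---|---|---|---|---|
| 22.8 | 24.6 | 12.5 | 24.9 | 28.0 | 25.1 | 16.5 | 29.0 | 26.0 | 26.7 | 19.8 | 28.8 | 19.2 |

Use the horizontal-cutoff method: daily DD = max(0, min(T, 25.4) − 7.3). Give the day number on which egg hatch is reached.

day 3

Daily DD above 7.3 °C (capped at 18.1): 15.5, 17.3, 5.2, 17.6, 18.1, 17.8, 9.2, 18.1, 18.1, 18.1, 12.5, 18.1, 11.9.
Cumulative: 15.5, 32.8, 38.0, 55.6, 73.7, 91.5, 100.7, 118.8, 136.9, 155.0, 167.5, 185.6, 197.5.
The total first reaches 37 DD on day 3.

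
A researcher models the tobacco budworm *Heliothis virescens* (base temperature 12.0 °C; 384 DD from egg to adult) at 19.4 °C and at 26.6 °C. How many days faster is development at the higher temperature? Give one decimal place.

At 19.4 °C: 384 / (19.4 − 12.0) = 384 / 7.4 = 51.892 d.
At 26.6 °C: 384 / (26.6 − 12.0) = 384 / 14.6 = 26.301 d.
Difference = |51.892 − 26.301| = 25.591 ≈ 25.6 days.

25.6 days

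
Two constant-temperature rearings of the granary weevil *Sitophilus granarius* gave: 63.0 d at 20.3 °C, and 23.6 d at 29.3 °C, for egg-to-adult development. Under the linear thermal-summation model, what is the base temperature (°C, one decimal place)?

14.9 °C

Under the model K = D·(T − T_b), so D₁·(T₁ − T_b) = D₂·(T₂ − T_b).
63.0·(20.3 − T_b) = 23.6·(29.3 − T_b)
T_b = (63.0·20.3 − 23.6·29.3) / (63.0 − 23.6) = 587.42 / 39.4 = 14.909 °C ≈ 14.9 °C.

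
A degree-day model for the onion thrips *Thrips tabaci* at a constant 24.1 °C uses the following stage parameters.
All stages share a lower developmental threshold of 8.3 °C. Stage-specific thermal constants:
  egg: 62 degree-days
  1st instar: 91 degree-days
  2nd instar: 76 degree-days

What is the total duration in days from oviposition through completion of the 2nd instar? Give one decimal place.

Daily accumulation at 24.1 °C = 24.1 − 8.3 = 15.8 DD/day.
Total K = 62 + 91 + 76 = 229 DD.
Total duration = 229 / 15.8 = 14.494 ≈ 14.5 days.

14.5 days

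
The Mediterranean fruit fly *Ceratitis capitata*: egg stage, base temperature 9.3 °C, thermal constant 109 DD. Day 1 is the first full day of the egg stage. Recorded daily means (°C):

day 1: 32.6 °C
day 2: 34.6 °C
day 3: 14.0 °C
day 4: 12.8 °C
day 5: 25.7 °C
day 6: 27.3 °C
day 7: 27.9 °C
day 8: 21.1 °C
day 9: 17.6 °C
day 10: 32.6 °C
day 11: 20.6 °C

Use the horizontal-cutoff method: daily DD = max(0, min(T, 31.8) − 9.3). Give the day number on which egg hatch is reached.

Daily DD above 9.3 °C (capped at 22.5): 22.5, 22.5, 4.7, 3.5, 16.4, 18.0, 18.6, 11.8, 8.3, 22.5, 11.3.
Cumulative: 22.5, 45.0, 49.7, 53.2, 69.6, 87.6, 106.2, 118.0, 126.3, 148.8, 160.1.
The total first reaches 109 DD on day 8.

day 8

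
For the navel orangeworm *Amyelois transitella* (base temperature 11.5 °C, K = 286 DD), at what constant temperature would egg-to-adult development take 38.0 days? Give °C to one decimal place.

19.0 °C

Required daily accumulation = 286 / 38.0 = 7.526 DD/day.
T = T_base + 7.526 = 11.5 + 7.526 = 19.026 ≈ 19.0 °C.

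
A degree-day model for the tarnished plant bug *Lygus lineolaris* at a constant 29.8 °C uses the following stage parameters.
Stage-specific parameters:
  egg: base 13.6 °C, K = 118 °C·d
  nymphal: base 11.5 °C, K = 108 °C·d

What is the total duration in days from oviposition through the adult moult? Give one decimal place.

13.2 days

egg: 118 / (29.8 − 13.6) = 118 / 16.2 = 7.284 d.
nymphal: 108 / (29.8 − 11.5) = 108 / 18.3 = 5.902 d.
Sum = 13.186 ≈ 13.2 days.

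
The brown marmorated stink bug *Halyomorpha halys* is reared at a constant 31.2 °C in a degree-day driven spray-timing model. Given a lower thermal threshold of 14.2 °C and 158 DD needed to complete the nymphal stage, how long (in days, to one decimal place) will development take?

Daily accumulation = 31.2 − 14.2 = 17.0 DD/day.
Duration = 158 / 17.0 = 9.294 ≈ 9.3 days.

9.3 days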